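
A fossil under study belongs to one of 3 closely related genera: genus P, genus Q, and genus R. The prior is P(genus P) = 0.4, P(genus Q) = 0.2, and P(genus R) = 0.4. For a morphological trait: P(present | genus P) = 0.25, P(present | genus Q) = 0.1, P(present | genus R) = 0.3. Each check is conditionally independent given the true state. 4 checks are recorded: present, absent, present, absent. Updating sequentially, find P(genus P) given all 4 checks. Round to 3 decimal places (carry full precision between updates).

After 'present': normaliser = 0.25·0.4000 + 0.1·0.2000 + 0.3·0.4000; P(genus P) ≈ 0.4167, P(genus Q) ≈ 0.0833, P(genus R) ≈ 0.5000
After 'absent': normaliser = 0.75·0.4167 + 0.9·0.0833 + 0.7·0.5000; P(genus P) ≈ 0.4237, P(genus Q) ≈ 0.1017, P(genus R) ≈ 0.4746
After 'present': normaliser = 0.25·0.4237 + 0.1·0.1017 + 0.3·0.4746; P(genus P) ≈ 0.4098, P(genus Q) ≈ 0.0393, P(genus R) ≈ 0.5508
After 'absent': normaliser = 0.75·0.4098 + 0.9·0.0393 + 0.7·0.5508; P(genus P) ≈ 0.4220, P(genus Q) ≈ 0.0486, P(genus R) ≈ 0.5294

0.422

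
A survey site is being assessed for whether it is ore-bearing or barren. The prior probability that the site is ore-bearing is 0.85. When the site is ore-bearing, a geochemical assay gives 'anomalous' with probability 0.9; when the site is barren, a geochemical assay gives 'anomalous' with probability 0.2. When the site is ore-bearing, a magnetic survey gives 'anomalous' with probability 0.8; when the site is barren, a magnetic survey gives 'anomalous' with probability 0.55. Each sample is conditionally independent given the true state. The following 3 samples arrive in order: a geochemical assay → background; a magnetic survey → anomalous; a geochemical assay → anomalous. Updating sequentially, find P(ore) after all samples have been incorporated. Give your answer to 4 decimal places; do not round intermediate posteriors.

Each posterior becomes the prior for the next update.
After a geochemical assay='background': P(ore) = 0.1·0.8500 / (0.1·0.8500 + 0.8·0.1500) ≈ 0.4146
After a magnetic survey='anomalous': P(ore) = 0.8·0.4146 / (0.8·0.4146 + 0.55·0.5854) ≈ 0.5075
After a geochemical assay='anomalous': P(ore) = 0.9·0.5075 / (0.9·0.5075 + 0.2·0.4925) ≈ 0.8226

0.8226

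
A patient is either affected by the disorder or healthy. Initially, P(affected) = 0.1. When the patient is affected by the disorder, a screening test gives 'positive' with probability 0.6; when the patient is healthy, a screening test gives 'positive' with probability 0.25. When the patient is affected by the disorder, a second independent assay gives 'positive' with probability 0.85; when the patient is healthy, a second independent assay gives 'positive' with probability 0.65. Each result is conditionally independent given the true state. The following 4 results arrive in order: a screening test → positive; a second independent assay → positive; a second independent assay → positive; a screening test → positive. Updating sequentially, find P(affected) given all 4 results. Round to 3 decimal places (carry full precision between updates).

After a screening test='positive': P(affected) = 0.6·0.1000 / (0.6·0.1000 + 0.25·0.9000) ≈ 0.2105
After a second independent assay='positive': P(affected) = 0.85·0.2105 / (0.85·0.2105 + 0.65·0.7895) ≈ 0.2586
After a second independent assay='positive': P(affected) = 0.85·0.2586 / (0.85·0.2586 + 0.65·0.7414) ≈ 0.3132
After a screening test='positive': P(affected) = 0.6·0.3132 / (0.6·0.3132 + 0.25·0.6868) ≈ 0.5225

0.523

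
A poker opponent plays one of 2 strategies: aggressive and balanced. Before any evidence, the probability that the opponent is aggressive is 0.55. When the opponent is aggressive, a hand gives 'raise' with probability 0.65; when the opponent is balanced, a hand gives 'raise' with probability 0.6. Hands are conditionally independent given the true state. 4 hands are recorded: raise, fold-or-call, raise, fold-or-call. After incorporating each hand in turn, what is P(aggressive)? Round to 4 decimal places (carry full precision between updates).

0.5234

Apply Bayes' rule sequentially, carrying P(aggressive) forward.
After 'raise': P(aggressive) = 0.65·0.5500 / (0.65·0.5500 + 0.6·0.4500) ≈ 0.5697
After 'fold-or-call': P(aggressive) = 0.35·0.5697 / (0.35·0.5697 + 0.4·0.4303) ≈ 0.5367
After 'raise': P(aggressive) = 0.65·0.5367 / (0.65·0.5367 + 0.6·0.4633) ≈ 0.5566
After 'fold-or-call': P(aggressive) = 0.35·0.5566 / (0.35·0.5566 + 0.4·0.4434) ≈ 0.5234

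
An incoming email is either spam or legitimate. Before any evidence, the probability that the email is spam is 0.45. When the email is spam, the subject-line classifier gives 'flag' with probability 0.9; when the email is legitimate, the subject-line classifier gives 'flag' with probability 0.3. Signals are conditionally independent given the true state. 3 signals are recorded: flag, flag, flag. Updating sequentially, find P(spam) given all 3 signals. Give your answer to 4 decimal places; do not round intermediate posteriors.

0.9567

After 'flag': P(spam) = 0.9·0.4500 / (0.9·0.4500 + 0.3·0.5500) ≈ 0.7105
After 'flag': P(spam) = 0.9·0.7105 / (0.9·0.7105 + 0.3·0.2895) ≈ 0.8804
After 'flag': P(spam) = 0.9·0.8804 / (0.9·0.8804 + 0.3·0.1196) ≈ 0.9567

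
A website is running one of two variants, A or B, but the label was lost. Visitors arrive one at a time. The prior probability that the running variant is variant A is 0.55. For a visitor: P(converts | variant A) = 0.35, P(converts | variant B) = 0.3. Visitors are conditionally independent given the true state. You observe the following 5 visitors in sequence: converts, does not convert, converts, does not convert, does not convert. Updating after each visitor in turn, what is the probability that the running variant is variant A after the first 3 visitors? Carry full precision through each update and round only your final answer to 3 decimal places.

After 'converts': P(A) = 0.35·0.5500 / (0.35·0.5500 + 0.3·0.4500) ≈ 0.5878
After 'does not convert': P(A) = 0.65·0.5878 / (0.65·0.5878 + 0.7·0.4122) ≈ 0.5697
After 'converts': P(A) = 0.35·0.5697 / (0.35·0.5697 + 0.3·0.4303) ≈ 0.6070

0.607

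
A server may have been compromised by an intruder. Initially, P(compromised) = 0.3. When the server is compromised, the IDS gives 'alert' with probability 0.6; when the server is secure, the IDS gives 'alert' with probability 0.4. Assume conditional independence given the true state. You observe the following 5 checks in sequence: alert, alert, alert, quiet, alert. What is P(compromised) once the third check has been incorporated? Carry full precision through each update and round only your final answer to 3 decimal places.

0.591

After 'alert': P(compromised) = 0.6·0.3000 / (0.6·0.3000 + 0.4·0.7000) ≈ 0.3913
After 'alert': P(compromised) = 0.6·0.3913 / (0.6·0.3913 + 0.4·0.6087) ≈ 0.4909
After 'alert': P(compromised) = 0.6·0.4909 / (0.6·0.4909 + 0.4·0.5091) ≈ 0.5912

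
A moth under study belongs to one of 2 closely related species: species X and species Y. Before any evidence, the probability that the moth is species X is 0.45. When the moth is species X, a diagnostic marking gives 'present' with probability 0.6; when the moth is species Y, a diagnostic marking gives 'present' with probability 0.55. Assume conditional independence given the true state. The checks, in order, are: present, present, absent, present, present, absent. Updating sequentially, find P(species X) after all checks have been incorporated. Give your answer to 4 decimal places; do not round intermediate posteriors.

0.4780

After 'present': P(species X) = 0.6·0.4500 / (0.6·0.4500 + 0.55·0.5500) ≈ 0.4716
After 'present': P(species X) = 0.6·0.4716 / (0.6·0.4716 + 0.55·0.5284) ≈ 0.4933
After 'absent': P(species X) = 0.4·0.4933 / (0.4·0.4933 + 0.45·0.5067) ≈ 0.4640
After 'present': P(species X) = 0.6·0.4640 / (0.6·0.4640 + 0.55·0.5360) ≈ 0.4856
After 'present': P(species X) = 0.6·0.4856 / (0.6·0.4856 + 0.55·0.5144) ≈ 0.5074
After 'absent': P(species X) = 0.4·0.5074 / (0.4·0.5074 + 0.45·0.4926) ≈ 0.4780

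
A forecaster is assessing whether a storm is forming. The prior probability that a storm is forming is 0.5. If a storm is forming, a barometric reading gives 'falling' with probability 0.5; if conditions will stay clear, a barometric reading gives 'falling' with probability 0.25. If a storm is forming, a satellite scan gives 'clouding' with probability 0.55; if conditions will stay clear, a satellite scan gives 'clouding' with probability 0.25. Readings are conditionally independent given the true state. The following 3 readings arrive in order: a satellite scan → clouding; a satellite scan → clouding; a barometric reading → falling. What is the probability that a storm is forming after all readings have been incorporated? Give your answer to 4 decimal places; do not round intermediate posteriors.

After a satellite scan='clouding': P(storm) = 0.55·0.5000 / (0.55·0.5000 + 0.25·0.5000) ≈ 0.6875
After a satellite scan='clouding': P(storm) = 0.55·0.6875 / (0.55·0.6875 + 0.25·0.3125) ≈ 0.8288
After a barometric reading='falling': P(storm) = 0.5·0.8288 / (0.5·0.8288 + 0.25·0.1712) ≈ 0.9064

0.9064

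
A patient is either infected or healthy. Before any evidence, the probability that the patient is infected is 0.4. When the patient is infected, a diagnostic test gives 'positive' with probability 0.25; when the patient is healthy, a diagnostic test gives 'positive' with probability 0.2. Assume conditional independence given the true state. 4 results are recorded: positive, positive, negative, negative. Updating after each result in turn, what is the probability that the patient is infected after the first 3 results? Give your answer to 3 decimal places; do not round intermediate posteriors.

0.494

Each posterior becomes the prior for the next update.
After 'positive': P(infected) = 0.25·0.4000 / (0.25·0.4000 + 0.2·0.6000) ≈ 0.4545
After 'positive': P(infected) = 0.25·0.4545 / (0.25·0.4545 + 0.2·0.5455) ≈ 0.5102
After 'negative': P(infected) = 0.75·0.5102 / (0.75·0.5102 + 0.8·0.4898) ≈ 0.4941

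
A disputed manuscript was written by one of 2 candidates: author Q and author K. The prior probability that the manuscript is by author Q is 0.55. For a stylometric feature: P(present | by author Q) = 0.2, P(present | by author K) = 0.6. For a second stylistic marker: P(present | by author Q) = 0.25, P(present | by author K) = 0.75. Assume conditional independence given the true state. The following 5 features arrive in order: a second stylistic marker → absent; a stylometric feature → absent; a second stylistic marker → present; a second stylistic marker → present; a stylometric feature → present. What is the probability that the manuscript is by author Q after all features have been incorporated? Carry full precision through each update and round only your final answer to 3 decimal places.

After a second stylistic marker='absent': P(author Q) = 0.75·0.5500 / (0.75·0.5500 + 0.25·0.4500) ≈ 0.7857
After a stylometric feature='absent': P(author Q) = 0.8·0.7857 / (0.8·0.7857 + 0.4·0.2143) ≈ 0.8800
After a second stylistic marker='present': P(author Q) = 0.25·0.8800 / (0.25·0.8800 + 0.75·0.1200) ≈ 0.7097
After a second stylistic marker='present': P(author Q) = 0.25·0.7097 / (0.25·0.7097 + 0.75·0.2903) ≈ 0.4490
After a stylometric feature='present': P(author Q) = 0.2·0.4490 / (0.2·0.4490 + 0.6·0.5510) ≈ 0.2136

0.214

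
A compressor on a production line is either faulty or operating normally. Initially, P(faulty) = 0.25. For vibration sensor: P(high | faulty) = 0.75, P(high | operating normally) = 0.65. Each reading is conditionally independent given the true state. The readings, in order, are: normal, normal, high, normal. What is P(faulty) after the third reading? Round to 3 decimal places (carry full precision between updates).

0.164

After 'normal': P(faulty) = 0.25·0.2500 / (0.25·0.2500 + 0.35·0.7500) ≈ 0.1923
After 'normal': P(faulty) = 0.25·0.1923 / (0.25·0.1923 + 0.35·0.8077) ≈ 0.1453
After 'high': P(faulty) = 0.75·0.1453 / (0.75·0.1453 + 0.65·0.8547) ≈ 0.1640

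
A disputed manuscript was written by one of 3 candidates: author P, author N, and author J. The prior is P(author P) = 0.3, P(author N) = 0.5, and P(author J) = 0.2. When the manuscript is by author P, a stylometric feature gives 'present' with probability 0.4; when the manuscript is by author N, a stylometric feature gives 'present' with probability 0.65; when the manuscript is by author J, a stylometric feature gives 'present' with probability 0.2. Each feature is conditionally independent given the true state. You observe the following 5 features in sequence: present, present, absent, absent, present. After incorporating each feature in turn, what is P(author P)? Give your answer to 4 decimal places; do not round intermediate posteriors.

After 'present': normaliser = 0.4·0.3000 + 0.65·0.5000 + 0.2·0.2000; P(author P) ≈ 0.2474, P(author N) ≈ 0.6701, P(author J) ≈ 0.0825
After 'present': normaliser = 0.4·0.2474 + 0.65·0.6701 + 0.2·0.0825; P(author P) ≈ 0.1796, P(author N) ≈ 0.7905, P(author J) ≈ 0.0299
After 'absent': normaliser = 0.6·0.1796 + 0.35·0.7905 + 0.8·0.0299; P(author P) ≈ 0.2639, P(author N) ≈ 0.6775, P(author J) ≈ 0.0586
After 'absent': normaliser = 0.6·0.2639 + 0.35·0.6775 + 0.8·0.0586; P(author P) ≈ 0.3579, P(author N) ≈ 0.5360, P(author J) ≈ 0.1061
After 'present': normaliser = 0.4·0.3579 + 0.65·0.5360 + 0.2·0.1061; P(author P) ≈ 0.2792, P(author N) ≈ 0.6794, P(author J) ≈ 0.0414

0.2792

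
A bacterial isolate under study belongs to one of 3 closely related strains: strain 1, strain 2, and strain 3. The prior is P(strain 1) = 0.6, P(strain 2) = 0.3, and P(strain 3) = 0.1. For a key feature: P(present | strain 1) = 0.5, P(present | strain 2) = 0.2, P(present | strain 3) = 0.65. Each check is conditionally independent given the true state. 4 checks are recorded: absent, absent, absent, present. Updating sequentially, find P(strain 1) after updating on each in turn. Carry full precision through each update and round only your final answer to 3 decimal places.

0.528

After 'absent': normaliser = 0.5·0.6000 + 0.8·0.3000 + 0.35·0.1000; P(strain 1) ≈ 0.5217, P(strain 2) ≈ 0.4174, P(strain 3) ≈ 0.0609
After 'absent': normaliser = 0.5·0.5217 + 0.8·0.4174 + 0.35·0.0609; P(strain 1) ≈ 0.4234, P(strain 2) ≈ 0.5420, P(strain 3) ≈ 0.0346
After 'absent': normaliser = 0.5·0.4234 + 0.8·0.5420 + 0.35·0.0346; P(strain 1) ≈ 0.3220, P(strain 2) ≈ 0.6595, P(strain 3) ≈ 0.0184
After 'present': normaliser = 0.5·0.3220 + 0.2·0.6595 + 0.65·0.0184; P(strain 1) ≈ 0.5281, P(strain 2) ≈ 0.4326, P(strain 3) ≈ 0.0392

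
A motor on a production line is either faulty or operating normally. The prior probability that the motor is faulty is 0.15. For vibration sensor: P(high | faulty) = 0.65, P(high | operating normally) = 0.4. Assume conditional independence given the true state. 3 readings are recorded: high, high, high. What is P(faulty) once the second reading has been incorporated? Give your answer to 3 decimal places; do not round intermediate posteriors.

0.318

After 'high': P(faulty) = 0.65·0.1500 / (0.65·0.1500 + 0.4·0.8500) ≈ 0.2229
After 'high': P(faulty) = 0.65·0.2229 / (0.65·0.2229 + 0.4·0.7771) ≈ 0.3179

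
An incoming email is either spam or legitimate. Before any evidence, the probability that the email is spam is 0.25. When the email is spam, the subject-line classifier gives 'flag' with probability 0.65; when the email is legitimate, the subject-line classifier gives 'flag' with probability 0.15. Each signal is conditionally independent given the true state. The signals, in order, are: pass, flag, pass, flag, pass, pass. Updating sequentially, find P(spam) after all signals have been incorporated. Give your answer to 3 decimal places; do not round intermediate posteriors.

0.152

After 'pass': P(spam) = 0.35·0.2500 / (0.35·0.2500 + 0.85·0.7500) ≈ 0.1207
After 'flag': P(spam) = 0.65·0.1207 / (0.65·0.1207 + 0.15·0.8793) ≈ 0.3730
After 'pass': P(spam) = 0.35·0.3730 / (0.35·0.3730 + 0.85·0.6270) ≈ 0.1967
After 'flag': P(spam) = 0.65·0.1967 / (0.65·0.1967 + 0.15·0.8033) ≈ 0.5149
After 'pass': P(spam) = 0.35·0.5149 / (0.35·0.5149 + 0.85·0.4851) ≈ 0.3041
After 'pass': P(spam) = 0.35·0.3041 / (0.35·0.3041 + 0.85·0.6959) ≈ 0.1525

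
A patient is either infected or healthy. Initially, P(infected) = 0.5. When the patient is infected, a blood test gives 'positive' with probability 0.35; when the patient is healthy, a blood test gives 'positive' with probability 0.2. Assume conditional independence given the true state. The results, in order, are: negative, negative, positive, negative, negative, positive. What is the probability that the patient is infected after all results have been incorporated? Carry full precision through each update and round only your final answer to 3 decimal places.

0.572

Each posterior becomes the prior for the next update.
After 'negative': P(infected) = 0.65·0.5000 / (0.65·0.5000 + 0.8·0.5000) ≈ 0.4483
After 'negative': P(infected) = 0.65·0.4483 / (0.65·0.4483 + 0.8·0.5517) ≈ 0.3976
After 'positive': P(infected) = 0.35·0.3976 / (0.35·0.3976 + 0.2·0.6024) ≈ 0.5360
After 'negative': P(infected) = 0.65·0.5360 / (0.65·0.5360 + 0.8·0.4640) ≈ 0.4842
After 'negative': P(infected) = 0.65·0.4842 / (0.65·0.4842 + 0.8·0.5158) ≈ 0.4327
After 'positive': P(infected) = 0.35·0.4327 / (0.35·0.4327 + 0.2·0.5673) ≈ 0.5717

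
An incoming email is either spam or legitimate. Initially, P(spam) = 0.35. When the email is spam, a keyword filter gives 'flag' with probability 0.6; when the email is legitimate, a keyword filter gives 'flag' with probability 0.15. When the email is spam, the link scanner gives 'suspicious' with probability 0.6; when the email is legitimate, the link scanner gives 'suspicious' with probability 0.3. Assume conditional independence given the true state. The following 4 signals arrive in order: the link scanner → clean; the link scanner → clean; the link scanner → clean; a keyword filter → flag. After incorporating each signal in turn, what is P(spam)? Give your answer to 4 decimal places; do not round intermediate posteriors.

After the link scanner='clean': P(spam) = 0.4·0.3500 / (0.4·0.3500 + 0.7·0.6500) ≈ 0.2353
After the link scanner='clean': P(spam) = 0.4·0.2353 / (0.4·0.2353 + 0.7·0.7647) ≈ 0.1495
After the link scanner='clean': P(spam) = 0.4·0.1495 / (0.4·0.1495 + 0.7·0.8505) ≈ 0.0913
After a keyword filter='flag': P(spam) = 0.6·0.0913 / (0.6·0.0913 + 0.15·0.9087) ≈ 0.2867

0.2867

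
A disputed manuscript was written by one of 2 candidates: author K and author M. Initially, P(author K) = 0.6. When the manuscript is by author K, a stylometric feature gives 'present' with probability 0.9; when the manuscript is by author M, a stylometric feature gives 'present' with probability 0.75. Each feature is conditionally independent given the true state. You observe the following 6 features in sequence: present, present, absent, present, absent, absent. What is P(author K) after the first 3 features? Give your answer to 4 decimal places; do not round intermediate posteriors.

0.4635

After 'present': P(author K) = 0.9·0.6000 / (0.9·0.6000 + 0.75·0.4000) ≈ 0.6429
After 'present': P(author K) = 0.9·0.6429 / (0.9·0.6429 + 0.75·0.3571) ≈ 0.6835
After 'absent': P(author K) = 0.1·0.6835 / (0.1·0.6835 + 0.25·0.3165) ≈ 0.4635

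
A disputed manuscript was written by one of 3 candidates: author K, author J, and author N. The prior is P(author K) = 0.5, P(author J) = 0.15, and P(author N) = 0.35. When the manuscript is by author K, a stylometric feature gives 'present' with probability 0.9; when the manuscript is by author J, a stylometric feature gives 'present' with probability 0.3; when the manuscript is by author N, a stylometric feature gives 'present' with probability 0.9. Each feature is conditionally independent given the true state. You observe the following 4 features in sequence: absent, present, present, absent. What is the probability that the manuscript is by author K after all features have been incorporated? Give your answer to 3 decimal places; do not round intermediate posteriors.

After 'absent': normaliser = 0.1·0.5000 + 0.7·0.1500 + 0.1·0.3500; P(author K) ≈ 0.2632, P(author J) ≈ 0.5526, P(author N) ≈ 0.1842
After 'present': normaliser = 0.9·0.2632 + 0.3·0.5526 + 0.9·0.1842; P(author K) ≈ 0.4167, P(author J) ≈ 0.2917, P(author N) ≈ 0.2917
After 'present': normaliser = 0.9·0.4167 + 0.3·0.2917 + 0.9·0.2917; P(author K) ≈ 0.5172, P(author J) ≈ 0.1207, P(author N) ≈ 0.3621
After 'absent': normaliser = 0.1·0.5172 + 0.7·0.1207 + 0.1·0.3621; P(author K) ≈ 0.3000, P(author J) ≈ 0.4900, P(author N) ≈ 0.2100

0.300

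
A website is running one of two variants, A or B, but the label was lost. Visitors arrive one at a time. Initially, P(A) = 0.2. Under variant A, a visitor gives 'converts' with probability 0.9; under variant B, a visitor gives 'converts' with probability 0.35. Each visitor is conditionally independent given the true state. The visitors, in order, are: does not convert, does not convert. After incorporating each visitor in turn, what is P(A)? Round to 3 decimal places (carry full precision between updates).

After 'does not convert': P(A) = 0.1·0.2000 / (0.1·0.2000 + 0.65·0.8000) ≈ 0.0370
After 'does not convert': P(A) = 0.1·0.0370 / (0.1·0.0370 + 0.65·0.9630) ≈ 0.0059

0.006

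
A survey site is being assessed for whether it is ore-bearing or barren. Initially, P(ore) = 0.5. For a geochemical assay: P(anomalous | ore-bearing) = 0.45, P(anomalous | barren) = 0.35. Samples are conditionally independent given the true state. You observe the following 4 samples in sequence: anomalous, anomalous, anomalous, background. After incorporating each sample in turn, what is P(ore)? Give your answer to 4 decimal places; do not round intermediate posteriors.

0.6427

Apply Bayes' rule sequentially, carrying P(ore) forward.
After 'anomalous': P(ore) = 0.45·0.5000 / (0.45·0.5000 + 0.35·0.5000) ≈ 0.5625
After 'anomalous': P(ore) = 0.45·0.5625 / (0.45·0.5625 + 0.35·0.4375) ≈ 0.6231
After 'anomalous': P(ore) = 0.45·0.6231 / (0.45·0.6231 + 0.35·0.3769) ≈ 0.6800
After 'background': P(ore) = 0.55·0.6800 / (0.55·0.6800 + 0.65·0.3200) ≈ 0.6427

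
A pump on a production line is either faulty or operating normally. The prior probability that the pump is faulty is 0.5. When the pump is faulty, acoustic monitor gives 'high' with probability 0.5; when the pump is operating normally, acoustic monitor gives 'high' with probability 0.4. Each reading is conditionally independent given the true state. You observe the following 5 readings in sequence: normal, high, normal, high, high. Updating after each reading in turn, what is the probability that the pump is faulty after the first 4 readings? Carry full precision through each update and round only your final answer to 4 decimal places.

Apply Bayes' rule sequentially, carrying P(faulty) forward.
After 'normal': P(faulty) = 0.5·0.5000 / (0.5·0.5000 + 0.6·0.5000) ≈ 0.4545
After 'high': P(faulty) = 0.5·0.4545 / (0.5·0.4545 + 0.4·0.5455) ≈ 0.5102
After 'normal': P(faulty) = 0.5·0.5102 / (0.5·0.5102 + 0.6·0.4898) ≈ 0.4647
After 'high': P(faulty) = 0.5·0.4647 / (0.5·0.4647 + 0.4·0.5353) ≈ 0.5204

0.5204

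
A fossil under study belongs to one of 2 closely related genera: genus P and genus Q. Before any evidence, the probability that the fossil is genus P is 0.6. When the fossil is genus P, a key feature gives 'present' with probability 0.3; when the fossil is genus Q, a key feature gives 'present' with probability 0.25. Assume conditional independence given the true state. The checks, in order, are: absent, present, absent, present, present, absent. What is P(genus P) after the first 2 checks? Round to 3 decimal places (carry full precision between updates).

0.627

After 'absent': P(genus P) = 0.7·0.6000 / (0.7·0.6000 + 0.75·0.4000) ≈ 0.5833
After 'present': P(genus P) = 0.3·0.5833 / (0.3·0.5833 + 0.25·0.4167) ≈ 0.6269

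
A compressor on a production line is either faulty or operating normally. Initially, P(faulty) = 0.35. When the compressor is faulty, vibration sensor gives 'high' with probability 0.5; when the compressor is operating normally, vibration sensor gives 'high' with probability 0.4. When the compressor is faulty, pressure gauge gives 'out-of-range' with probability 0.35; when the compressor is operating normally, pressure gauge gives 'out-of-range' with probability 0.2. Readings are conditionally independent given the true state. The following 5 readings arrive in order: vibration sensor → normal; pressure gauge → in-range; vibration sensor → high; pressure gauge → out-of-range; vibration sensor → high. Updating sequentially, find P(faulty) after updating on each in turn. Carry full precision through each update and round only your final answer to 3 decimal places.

Apply Bayes' rule sequentially, carrying P(faulty) forward.
After vibration sensor='normal': P(faulty) = 0.5·0.3500 / (0.5·0.3500 + 0.6·0.6500) ≈ 0.3097
After pressure gauge='in-range': P(faulty) = 0.65·0.3097 / (0.65·0.3097 + 0.8·0.6903) ≈ 0.2672
After vibration sensor='high': P(faulty) = 0.5·0.2672 / (0.5·0.2672 + 0.4·0.7328) ≈ 0.3131
After pressure gauge='out-of-range': P(faulty) = 0.35·0.3131 / (0.35·0.3131 + 0.2·0.6869) ≈ 0.4437
After vibration sensor='high': P(faulty) = 0.5·0.4437 / (0.5·0.4437 + 0.4·0.5563) ≈ 0.4992

0.499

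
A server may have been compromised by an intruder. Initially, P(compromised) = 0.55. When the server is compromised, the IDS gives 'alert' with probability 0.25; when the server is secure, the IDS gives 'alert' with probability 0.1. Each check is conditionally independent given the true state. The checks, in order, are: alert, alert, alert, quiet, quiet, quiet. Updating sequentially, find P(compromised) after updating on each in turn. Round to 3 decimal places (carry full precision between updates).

0.917

After 'alert': P(compromised) = 0.25·0.5500 / (0.25·0.5500 + 0.1·0.4500) ≈ 0.7534
After 'alert': P(compromised) = 0.25·0.7534 / (0.25·0.7534 + 0.1·0.2466) ≈ 0.8842
After 'alert': P(compromised) = 0.25·0.8842 / (0.25·0.8842 + 0.1·0.1158) ≈ 0.9502
After 'quiet': P(compromised) = 0.75·0.9502 / (0.75·0.9502 + 0.9·0.0498) ≈ 0.9409
After 'quiet': P(compromised) = 0.75·0.9409 / (0.75·0.9409 + 0.9·0.0591) ≈ 0.9299
After 'quiet': P(compromised) = 0.75·0.9299 / (0.75·0.9299 + 0.9·0.0701) ≈ 0.9170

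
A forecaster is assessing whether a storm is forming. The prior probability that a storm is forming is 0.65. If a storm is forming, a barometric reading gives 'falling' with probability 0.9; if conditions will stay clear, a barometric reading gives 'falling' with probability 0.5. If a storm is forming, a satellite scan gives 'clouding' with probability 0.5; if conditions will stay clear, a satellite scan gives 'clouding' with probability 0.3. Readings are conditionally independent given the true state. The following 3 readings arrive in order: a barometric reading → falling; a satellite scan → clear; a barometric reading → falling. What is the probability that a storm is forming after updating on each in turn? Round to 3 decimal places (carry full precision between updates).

After a barometric reading='falling': P(storm) = 0.9·0.6500 / (0.9·0.6500 + 0.5·0.3500) ≈ 0.7697
After a satellite scan='clear': P(storm) = 0.5·0.7697 / (0.5·0.7697 + 0.7·0.2303) ≈ 0.7048
After a barometric reading='falling': P(storm) = 0.9·0.7048 / (0.9·0.7048 + 0.5·0.2952) ≈ 0.8112

0.811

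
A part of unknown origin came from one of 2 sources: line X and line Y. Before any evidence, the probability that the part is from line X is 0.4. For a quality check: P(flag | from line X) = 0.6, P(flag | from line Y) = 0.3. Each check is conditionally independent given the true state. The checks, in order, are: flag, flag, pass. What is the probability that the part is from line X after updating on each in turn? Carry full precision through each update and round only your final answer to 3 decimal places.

0.604

After 'flag': P(line X) = 0.6·0.4000 / (0.6·0.4000 + 0.3·0.6000) ≈ 0.5714
After 'flag': P(line X) = 0.6·0.5714 / (0.6·0.5714 + 0.3·0.4286) ≈ 0.7273
After 'pass': P(line X) = 0.4·0.7273 / (0.4·0.7273 + 0.7·0.2727) ≈ 0.6038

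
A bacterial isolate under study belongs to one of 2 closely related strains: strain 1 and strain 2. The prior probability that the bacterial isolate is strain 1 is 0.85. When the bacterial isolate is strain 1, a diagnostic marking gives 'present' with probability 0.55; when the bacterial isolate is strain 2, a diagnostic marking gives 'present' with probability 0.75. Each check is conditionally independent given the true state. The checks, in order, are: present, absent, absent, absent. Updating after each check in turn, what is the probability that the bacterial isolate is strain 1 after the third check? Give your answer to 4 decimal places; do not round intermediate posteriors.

0.9309

After 'present': P(strain 1) = 0.55·0.8500 / (0.55·0.8500 + 0.75·0.1500) ≈ 0.8060
After 'absent': P(strain 1) = 0.45·0.8060 / (0.45·0.8060 + 0.25·0.1940) ≈ 0.8821
After 'absent': P(strain 1) = 0.45·0.8821 / (0.45·0.8821 + 0.25·0.1179) ≈ 0.9309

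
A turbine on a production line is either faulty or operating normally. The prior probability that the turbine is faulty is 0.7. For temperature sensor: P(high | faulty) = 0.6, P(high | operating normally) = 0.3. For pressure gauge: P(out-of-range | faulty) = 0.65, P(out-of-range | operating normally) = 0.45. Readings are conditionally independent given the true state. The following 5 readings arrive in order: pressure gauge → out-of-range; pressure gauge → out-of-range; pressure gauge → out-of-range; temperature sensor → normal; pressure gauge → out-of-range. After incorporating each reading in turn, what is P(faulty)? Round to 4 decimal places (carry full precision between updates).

After pressure gauge='out-of-range': P(faulty) = 0.65·0.7000 / (0.65·0.7000 + 0.45·0.3000) ≈ 0.7712
After pressure gauge='out-of-range': P(faulty) = 0.65·0.7712 / (0.65·0.7712 + 0.45·0.2288) ≈ 0.8296
After pressure gauge='out-of-range': P(faulty) = 0.65·0.8296 / (0.65·0.8296 + 0.45·0.1704) ≈ 0.8755
After temperature sensor='normal': P(faulty) = 0.4·0.8755 / (0.4·0.8755 + 0.7·0.1245) ≈ 0.8007
After pressure gauge='out-of-range': P(faulty) = 0.65·0.8007 / (0.65·0.8007 + 0.45·0.1993) ≈ 0.8530

0.8530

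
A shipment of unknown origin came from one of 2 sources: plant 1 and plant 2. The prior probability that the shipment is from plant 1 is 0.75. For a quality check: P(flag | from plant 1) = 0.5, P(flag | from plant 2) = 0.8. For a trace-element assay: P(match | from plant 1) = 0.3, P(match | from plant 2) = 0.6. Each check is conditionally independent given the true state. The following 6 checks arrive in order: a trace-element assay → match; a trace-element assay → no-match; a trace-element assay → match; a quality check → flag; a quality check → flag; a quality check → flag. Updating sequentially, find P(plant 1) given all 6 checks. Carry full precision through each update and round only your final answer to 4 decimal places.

0.2427

Apply Bayes' rule sequentially, carrying P(plant 1) forward.
After a trace-element assay='match': P(plant 1) = 0.3·0.7500 / (0.3·0.7500 + 0.6·0.2500) ≈ 0.6000
After a trace-element assay='no-match': P(plant 1) = 0.7·0.6000 / (0.7·0.6000 + 0.4·0.4000) ≈ 0.7241
After a trace-element assay='match': P(plant 1) = 0.3·0.7241 / (0.3·0.7241 + 0.6·0.2759) ≈ 0.5676
After a quality check='flag': P(plant 1) = 0.5·0.5676 / (0.5·0.5676 + 0.8·0.4324) ≈ 0.4506
After a quality check='flag': P(plant 1) = 0.5·0.4506 / (0.5·0.4506 + 0.8·0.5494) ≈ 0.3389
After a quality check='flag': P(plant 1) = 0.5·0.3389 / (0.5·0.3389 + 0.8·0.6611) ≈ 0.2427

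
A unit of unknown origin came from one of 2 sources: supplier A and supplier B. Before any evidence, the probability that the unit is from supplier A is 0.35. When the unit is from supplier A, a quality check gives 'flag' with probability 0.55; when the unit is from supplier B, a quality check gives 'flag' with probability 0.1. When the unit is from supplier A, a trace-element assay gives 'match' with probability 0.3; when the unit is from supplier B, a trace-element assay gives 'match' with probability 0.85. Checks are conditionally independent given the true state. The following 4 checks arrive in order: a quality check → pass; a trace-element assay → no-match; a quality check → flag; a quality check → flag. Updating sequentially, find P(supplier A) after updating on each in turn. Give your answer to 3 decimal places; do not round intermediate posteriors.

0.974

After a quality check='pass': P(supplier A) = 0.45·0.3500 / (0.45·0.3500 + 0.9·0.6500) ≈ 0.2121
After a trace-element assay='no-match': P(supplier A) = 0.7·0.2121 / (0.7·0.2121 + 0.15·0.7879) ≈ 0.5568
After a quality check='flag': P(supplier A) = 0.55·0.5568 / (0.55·0.5568 + 0.1·0.4432) ≈ 0.8736
After a quality check='flag': P(supplier A) = 0.55·0.8736 / (0.55·0.8736 + 0.1·0.1264) ≈ 0.9744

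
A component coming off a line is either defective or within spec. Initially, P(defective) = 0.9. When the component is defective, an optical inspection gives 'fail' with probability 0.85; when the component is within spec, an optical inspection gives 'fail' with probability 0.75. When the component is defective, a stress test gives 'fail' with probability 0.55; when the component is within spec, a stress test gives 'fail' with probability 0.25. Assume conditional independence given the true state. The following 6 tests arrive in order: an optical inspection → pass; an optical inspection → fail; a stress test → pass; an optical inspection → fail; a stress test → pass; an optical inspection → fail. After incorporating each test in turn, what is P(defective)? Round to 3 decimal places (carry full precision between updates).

0.739

After an optical inspection='pass': P(defective) = 0.15·0.9000 / (0.15·0.9000 + 0.25·0.1000) ≈ 0.8438
After an optical inspection='fail': P(defective) = 0.85·0.8438 / (0.85·0.8438 + 0.75·0.1562) ≈ 0.8596
After a stress test='pass': P(defective) = 0.45·0.8596 / (0.45·0.8596 + 0.75·0.1404) ≈ 0.7860
After an optical inspection='fail': P(defective) = 0.85·0.7860 / (0.85·0.7860 + 0.75·0.2140) ≈ 0.8063
After a stress test='pass': P(defective) = 0.45·0.8063 / (0.45·0.8063 + 0.75·0.1937) ≈ 0.7140
After an optical inspection='fail': P(defective) = 0.85·0.7140 / (0.85·0.7140 + 0.75·0.2860) ≈ 0.7389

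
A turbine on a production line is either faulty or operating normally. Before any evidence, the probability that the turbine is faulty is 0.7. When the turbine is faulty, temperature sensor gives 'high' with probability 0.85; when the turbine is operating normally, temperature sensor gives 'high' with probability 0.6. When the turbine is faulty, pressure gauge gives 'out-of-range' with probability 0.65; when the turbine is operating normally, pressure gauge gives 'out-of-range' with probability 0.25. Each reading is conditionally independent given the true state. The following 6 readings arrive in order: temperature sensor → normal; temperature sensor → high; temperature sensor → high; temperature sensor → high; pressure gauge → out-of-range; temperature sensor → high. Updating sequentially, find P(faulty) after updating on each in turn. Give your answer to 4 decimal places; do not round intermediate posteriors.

Each posterior becomes the prior for the next update.
After temperature sensor='normal': P(faulty) = 0.15·0.7000 / (0.15·0.7000 + 0.4·0.3000) ≈ 0.4667
After temperature sensor='high': P(faulty) = 0.85·0.4667 / (0.85·0.4667 + 0.6·0.5333) ≈ 0.5535
After temperature sensor='high': P(faulty) = 0.85·0.5535 / (0.85·0.5535 + 0.6·0.4465) ≈ 0.6372
After temperature sensor='high': P(faulty) = 0.85·0.6372 / (0.85·0.6372 + 0.6·0.3628) ≈ 0.7133
After pressure gauge='out-of-range': P(faulty) = 0.65·0.7133 / (0.65·0.7133 + 0.25·0.2867) ≈ 0.8661
After temperature sensor='high': P(faulty) = 0.85·0.8661 / (0.85·0.8661 + 0.6·0.1339) ≈ 0.9016

0.9016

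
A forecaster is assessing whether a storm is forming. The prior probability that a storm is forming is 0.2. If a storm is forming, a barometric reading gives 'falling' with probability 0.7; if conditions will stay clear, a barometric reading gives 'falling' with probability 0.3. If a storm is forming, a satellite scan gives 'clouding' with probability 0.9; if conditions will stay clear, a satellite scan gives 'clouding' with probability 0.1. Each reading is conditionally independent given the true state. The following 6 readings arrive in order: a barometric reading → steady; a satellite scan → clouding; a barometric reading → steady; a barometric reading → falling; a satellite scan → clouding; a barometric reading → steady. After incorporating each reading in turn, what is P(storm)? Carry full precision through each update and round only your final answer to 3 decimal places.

After a barometric reading='steady': P(storm) = 0.3·0.2000 / (0.3·0.2000 + 0.7·0.8000) ≈ 0.0968
After a satellite scan='clouding': P(storm) = 0.9·0.0968 / (0.9·0.0968 + 0.1·0.9032) ≈ 0.4909
After a barometric reading='steady': P(storm) = 0.3·0.4909 / (0.3·0.4909 + 0.7·0.5091) ≈ 0.2924
After a barometric reading='falling': P(storm) = 0.7·0.2924 / (0.7·0.2924 + 0.3·0.7076) ≈ 0.4909
After a satellite scan='clouding': P(storm) = 0.9·0.4909 / (0.9·0.4909 + 0.1·0.5091) ≈ 0.8967
After a barometric reading='steady': P(storm) = 0.3·0.8967 / (0.3·0.8967 + 0.7·0.1033) ≈ 0.7881

0.788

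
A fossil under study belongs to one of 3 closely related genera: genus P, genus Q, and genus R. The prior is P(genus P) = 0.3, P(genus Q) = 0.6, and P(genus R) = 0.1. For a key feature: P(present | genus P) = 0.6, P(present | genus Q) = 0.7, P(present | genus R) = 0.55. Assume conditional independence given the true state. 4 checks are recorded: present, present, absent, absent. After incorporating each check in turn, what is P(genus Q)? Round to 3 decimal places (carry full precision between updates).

0.531

After 'present': normaliser = 0.6·0.3000 + 0.7·0.6000 + 0.55·0.1000; P(genus P) ≈ 0.2748, P(genus Q) ≈ 0.6412, P(genus R) ≈ 0.0840
After 'present': normaliser = 0.6·0.2748 + 0.7·0.6412 + 0.55·0.0840; P(genus P) ≈ 0.2499, P(genus Q) ≈ 0.6802, P(genus R) ≈ 0.0700
After 'absent': normaliser = 0.4·0.2499 + 0.3·0.6802 + 0.45·0.0700; P(genus P) ≈ 0.2979, P(genus Q) ≈ 0.6082, P(genus R) ≈ 0.0939
After 'absent': normaliser = 0.4·0.2979 + 0.3·0.6082 + 0.45·0.0939; P(genus P) ≈ 0.3465, P(genus Q) ≈ 0.5306, P(genus R) ≈ 0.1228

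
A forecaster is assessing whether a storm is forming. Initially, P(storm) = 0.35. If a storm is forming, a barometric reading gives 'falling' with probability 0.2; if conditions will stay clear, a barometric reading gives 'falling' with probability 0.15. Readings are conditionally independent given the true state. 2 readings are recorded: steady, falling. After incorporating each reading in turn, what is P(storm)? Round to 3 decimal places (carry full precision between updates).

After 'steady': P(storm) = 0.8·0.3500 / (0.8·0.3500 + 0.85·0.6500) ≈ 0.3363
After 'falling': P(storm) = 0.2·0.3363 / (0.2·0.3363 + 0.15·0.6637) ≈ 0.4032

0.403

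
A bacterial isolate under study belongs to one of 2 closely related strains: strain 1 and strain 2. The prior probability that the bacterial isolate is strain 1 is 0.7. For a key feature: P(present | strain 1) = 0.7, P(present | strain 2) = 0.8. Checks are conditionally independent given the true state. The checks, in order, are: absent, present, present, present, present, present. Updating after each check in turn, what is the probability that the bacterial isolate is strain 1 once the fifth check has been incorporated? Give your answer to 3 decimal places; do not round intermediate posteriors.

After 'absent': P(strain 1) = 0.3·0.7000 / (0.3·0.7000 + 0.2·0.3000) ≈ 0.7778
After 'present': P(strain 1) = 0.7·0.7778 / (0.7·0.7778 + 0.8·0.2222) ≈ 0.7538
After 'present': P(strain 1) = 0.7·0.7538 / (0.7·0.7538 + 0.8·0.2462) ≈ 0.7282
After 'present': P(strain 1) = 0.7·0.7282 / (0.7·0.7282 + 0.8·0.2718) ≈ 0.7010
After 'present': P(strain 1) = 0.7·0.7010 / (0.7·0.7010 + 0.8·0.2990) ≈ 0.6723

0.672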